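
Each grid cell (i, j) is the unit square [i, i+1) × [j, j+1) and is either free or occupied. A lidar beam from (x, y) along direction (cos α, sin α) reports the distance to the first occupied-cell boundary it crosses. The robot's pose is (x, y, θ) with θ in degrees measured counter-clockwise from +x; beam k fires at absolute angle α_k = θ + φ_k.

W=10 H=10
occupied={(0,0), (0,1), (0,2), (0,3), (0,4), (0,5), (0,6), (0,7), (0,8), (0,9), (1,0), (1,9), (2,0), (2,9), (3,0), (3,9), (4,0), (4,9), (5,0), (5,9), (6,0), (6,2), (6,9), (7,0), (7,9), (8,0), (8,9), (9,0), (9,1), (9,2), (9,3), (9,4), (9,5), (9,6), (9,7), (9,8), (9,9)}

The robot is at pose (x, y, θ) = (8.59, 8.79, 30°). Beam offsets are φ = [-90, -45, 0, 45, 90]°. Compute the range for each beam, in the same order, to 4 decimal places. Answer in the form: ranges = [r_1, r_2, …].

beam 1: φ=-90°, α=300°
  cosα=0.5000 sinα=-0.8660 | (8,8) | tMaxX 0.8200 tMaxY 0.9122 | tΔX 2.0000 tΔY 1.1547
    t=0.8200 [x] (9,8) — stop
  → r_1 = 0.8200
beam 2: φ=-45°, α=345°
  cosα=0.9659 sinα=-0.2588 | (8,8) | tMaxX 0.4245 tMaxY 3.0523 | tΔX 1.0353 tΔY 3.8637
    t=0.4245 [x] (9,8) — stop
  → r_2 = 0.4245
beam 3: φ=0°, α=30°
  cosα=0.8660 sinα=0.5000 | (8,8) | tMaxX 0.4734 tMaxY 0.4200 | tΔX 1.1547 tΔY 2.0000
    t=0.4200 [y] (8,9) — stop
  → r_3 = 0.4200
beam 4: φ=45°, α=75°
  cosα=0.2588 sinα=0.9659 | (8,8) | tMaxX 1.5841 tMaxY 0.2174 | tΔX 3.8637 tΔY 1.0353
    t=0.2174 [y] (8,9) — stop
  → r_4 = 0.2174
beam 5: φ=90°, α=120°
  cosα=-0.5000 sinα=0.8660 | (8,8) | tMaxX 1.1800 tMaxY 0.2425 | tΔX 2.0000 tΔY 1.1547
    t=0.2425 [y] (8,9) — stop
  → r_5 = 0.2425

ranges = [0.8200, 0.4245, 0.4200, 0.2174, 0.2425]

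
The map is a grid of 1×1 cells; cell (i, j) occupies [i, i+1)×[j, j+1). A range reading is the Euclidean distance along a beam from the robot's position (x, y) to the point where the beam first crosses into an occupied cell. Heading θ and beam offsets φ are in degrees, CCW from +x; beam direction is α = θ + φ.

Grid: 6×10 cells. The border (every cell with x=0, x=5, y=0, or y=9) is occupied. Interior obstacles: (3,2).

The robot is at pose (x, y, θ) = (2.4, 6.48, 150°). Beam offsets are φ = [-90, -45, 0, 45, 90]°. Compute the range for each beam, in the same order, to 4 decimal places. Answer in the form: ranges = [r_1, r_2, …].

beam 1: φ=-90°, α=60°
  direction (0.5000, 0.8660); cell (2,6); t to first gridline: x 1.2000, y 0.6004 (then +2.0000 / +1.1547)
    (2,7) via y @ 0.6004
    (3,7) via x @ 1.2000
    (3,8) via y @ 1.7551
    (3,9) via y @ 2.9098  # hit
  → r_1 = 2.9098
beam 2: φ=-45°, α=105°
  direction (-0.2588, 0.9659); cell (2,6); t to first gridline: x 1.5455, y 0.5383 (then +3.8637 / +1.0353)
    (2,7) via y @ 0.5383
    (1,7) via x @ 1.5455
    (1,8) via y @ 1.5736
    (1,9) via y @ 2.6089  # hit
  → r_2 = 2.6089
beam 3: φ=0°, α=150°
  direction (-0.8660, 0.5000); cell (2,6); t to first gridline: x 0.4619, y 1.0400 (then +1.1547 / +2.0000)
    (1,6) via x @ 0.4619
    (1,7) via y @ 1.0400
    (0,7) via x @ 1.6166  # hit
  → r_3 = 1.6166
beam 4: φ=45°, α=195°
  direction (-0.9659, -0.2588); cell (2,6); t to first gridline: x 0.4141, y 1.8546 (then +1.0353 / +3.8637)
    (1,6) via x @ 0.4141
    (0,6) via x @ 1.4494  # hit
  → r_4 = 1.4494
beam 5: φ=90°, α=240°
  direction (-0.5000, -0.8660); cell (2,6); t to first gridline: x 0.8000, y 0.5543 (then +2.0000 / +1.1547)
    (2,5) via y @ 0.5543
    (1,5) via x @ 0.8000
    (1,4) via y @ 1.7090
    (0,4) via x @ 2.8000  # hit
  → r_5 = 2.8000

ranges = [2.9098, 2.6089, 1.6166, 1.4494, 2.8000]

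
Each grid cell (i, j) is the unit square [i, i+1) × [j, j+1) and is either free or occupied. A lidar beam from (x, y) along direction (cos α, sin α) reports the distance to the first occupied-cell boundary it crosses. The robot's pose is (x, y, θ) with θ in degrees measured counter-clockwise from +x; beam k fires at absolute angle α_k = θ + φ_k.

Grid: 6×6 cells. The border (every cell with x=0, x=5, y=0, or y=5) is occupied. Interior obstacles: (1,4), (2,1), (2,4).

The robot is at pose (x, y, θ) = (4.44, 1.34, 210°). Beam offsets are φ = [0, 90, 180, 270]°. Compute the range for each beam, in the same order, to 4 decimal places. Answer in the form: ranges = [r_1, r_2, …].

beam 1: φ=0°, α=210°
  cosα=-0.8660 sinα=-0.5000 | (4,1) | tMaxX 0.5081 tMaxY 0.6800 | tΔX 1.1547 tΔY 2.0000
    t=0.5081 [x] (3,1)
    t=0.6800 [y] (3,0) — stop
  → r_1 = 0.6800
beam 2: φ=90°, α=300°
  cosα=0.5000 sinα=-0.8660 | (4,1) | tMaxX 1.1200 tMaxY 0.3926 | tΔX 2.0000 tΔY 1.1547
    t=0.3926 [y] (4,0) — stop
  → r_2 = 0.3926
beam 3: φ=180°, α=30°
  cosα=0.8660 sinα=0.5000 | (4,1) | tMaxX 0.6466 tMaxY 1.3200 | tΔX 1.1547 tΔY 2.0000
    t=0.6466 [x] (5,1) — stop
  → r_3 = 0.6466
beam 4: φ=270°, α=120°
  cosα=-0.5000 sinα=0.8660 | (4,1) | tMaxX 0.8800 tMaxY 0.7621 | tΔX 2.0000 tΔY 1.1547
    t=0.7621 [y] (4,2)
    t=0.8800 [x] (3,2)
    t=1.9168 [y] (3,3)
    t=2.8800 [x] (2,3)
    t=3.0715 [y] (2,4) — stop
  → r_4 = 3.0715

ranges = [0.6800, 0.3926, 0.6466, 3.0715]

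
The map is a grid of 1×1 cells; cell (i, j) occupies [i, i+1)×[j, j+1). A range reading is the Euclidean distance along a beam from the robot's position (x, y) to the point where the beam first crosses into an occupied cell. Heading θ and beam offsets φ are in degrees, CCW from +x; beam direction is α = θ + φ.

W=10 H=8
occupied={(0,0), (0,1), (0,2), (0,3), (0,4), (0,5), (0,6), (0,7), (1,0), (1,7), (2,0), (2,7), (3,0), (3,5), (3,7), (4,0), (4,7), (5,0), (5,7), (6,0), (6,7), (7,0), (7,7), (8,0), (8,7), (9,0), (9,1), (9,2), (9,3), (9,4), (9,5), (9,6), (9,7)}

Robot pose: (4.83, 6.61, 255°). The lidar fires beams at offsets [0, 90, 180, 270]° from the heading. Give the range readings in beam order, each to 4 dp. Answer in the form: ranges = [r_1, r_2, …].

beam 1: φ=0°, α=255°
  d=(-0.2588,-0.9659)  start (4,6)  tX=3.2069 tY=0.6315  stride 1/|dx|=3.8637 1/|dy|=1.0353
    cross y-line → (4,5), t=0.6315
    cross y-line → (4,4), t=1.6668
    cross y-line → (4,3), t=2.7021
    cross x-line → (3,3), t=3.2069
    cross y-line → (3,2), t=3.7373
    cross y-line → (3,1), t=4.7726
    cross y-line → (3,0), t=5.8079 (wall)
  → r_1 = 5.8079
beam 2: φ=90°, α=345°
  d=(0.9659,-0.2588)  start (4,6)  tX=0.1760 tY=2.3569  stride 1/|dx|=1.0353 1/|dy|=3.8637
    cross x-line → (5,6), t=0.1760
    cross x-line → (6,6), t=1.2113
    cross x-line → (7,6), t=2.2465
    cross y-line → (7,5), t=2.3569
    cross x-line → (8,5), t=3.2818
    cross x-line → (9,5), t=4.3171 (wall)
  → r_2 = 4.3171
beam 3: φ=180°, α=75°
  d=(0.2588,0.9659)  start (4,6)  tX=0.6568 tY=0.4038  stride 1/|dx|=3.8637 1/|dy|=1.0353
    cross y-line → (4,7), t=0.4038 (wall)
  → r_3 = 0.4038
beam 4: φ=270°, α=165°
  d=(-0.9659,0.2588)  start (4,6)  tX=0.8593 tY=1.5068  stride 1/|dx|=1.0353 1/|dy|=3.8637
    cross x-line → (3,6), t=0.8593
    cross y-line → (3,7), t=1.5068 (wall)
  → r_4 = 1.5068

ranges = [5.8079, 4.3171, 0.4038, 1.5068]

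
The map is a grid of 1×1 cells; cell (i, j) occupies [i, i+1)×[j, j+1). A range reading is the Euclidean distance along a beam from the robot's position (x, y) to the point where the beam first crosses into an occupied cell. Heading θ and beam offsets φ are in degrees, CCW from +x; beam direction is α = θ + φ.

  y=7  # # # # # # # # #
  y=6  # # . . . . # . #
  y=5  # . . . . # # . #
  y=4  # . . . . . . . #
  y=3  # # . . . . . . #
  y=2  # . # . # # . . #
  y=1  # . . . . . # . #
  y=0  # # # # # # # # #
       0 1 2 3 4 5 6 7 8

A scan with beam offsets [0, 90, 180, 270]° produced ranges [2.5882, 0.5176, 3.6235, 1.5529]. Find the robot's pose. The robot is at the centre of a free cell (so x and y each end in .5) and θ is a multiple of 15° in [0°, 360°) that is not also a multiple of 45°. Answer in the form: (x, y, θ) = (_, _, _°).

(x, y, θ) = (5.5, 4.5, 15°)

Candidates: 33 free-cell centres × 16 headings = 528 poses. Raycast each; keep the one whose scan matches to 4 dp.
  (2.5, 4.5, 15°): beam 2 = 1.9319 ≠ 0.5176 ✗
  (3.5, 5.5, 75°): beam 1 = 1.5529 ≠ 2.5882 ✗
  (1.5, 5.5, 165°): beam 1 = 0.5176 ≠ 2.5882 ✗
  (3.5, 4.5, 195°): beam 1 = 1.9319 ≠ 2.5882 ✗
  …
  (5.5, 4.5, 15°): r_1=2.5882, r_2=0.5176, r_3=3.6235, r_4=1.5529 — all match ✓
Only this pose fits every beam.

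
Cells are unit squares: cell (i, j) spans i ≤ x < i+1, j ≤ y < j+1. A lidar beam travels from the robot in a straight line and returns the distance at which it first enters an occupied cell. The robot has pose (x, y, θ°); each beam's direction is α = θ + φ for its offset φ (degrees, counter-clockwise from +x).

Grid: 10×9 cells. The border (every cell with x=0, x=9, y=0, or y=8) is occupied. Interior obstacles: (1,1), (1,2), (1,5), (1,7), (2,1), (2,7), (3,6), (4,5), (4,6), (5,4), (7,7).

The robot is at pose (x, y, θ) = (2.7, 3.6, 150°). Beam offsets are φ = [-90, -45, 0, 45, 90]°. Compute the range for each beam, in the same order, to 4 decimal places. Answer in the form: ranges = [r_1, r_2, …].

ranges = [2.6000, 3.5199, 1.9630, 1.7600, 1.4000]

beam 1: φ=-90°, α=60°
  d=(0.5000,0.8660)  start (2,3)  tX=0.6000 tY=0.4619  stride 1/|dx|=2.0000 1/|dy|=1.1547
    cross y-line → (2,4), t=0.4619
    cross x-line → (3,4), t=0.6000
    cross y-line → (3,5), t=1.6166
    cross x-line → (4,5), t=2.6000 (wall)
  → r_1 = 2.6000
beam 2: φ=-45°, α=105°
  d=(-0.2588,0.9659)  start (2,3)  tX=2.7046 tY=0.4141  stride 1/|dx|=3.8637 1/|dy|=1.0353
    cross y-line → (2,4), t=0.4141
    cross y-line → (2,5), t=1.4494
    cross y-line → (2,6), t=2.4847
    cross x-line → (1,6), t=2.7046
    cross y-line → (1,7), t=3.5199 (wall)
  → r_2 = 3.5199
beam 3: φ=0°, α=150°
  d=(-0.8660,0.5000)  start (2,3)  tX=0.8083 tY=0.8000  stride 1/|dx|=1.1547 1/|dy|=2.0000
    cross y-line → (2,4), t=0.8000
    cross x-line → (1,4), t=0.8083
    cross x-line → (0,4), t=1.9630 (wall)
  → r_3 = 1.9630
beam 4: φ=45°, α=195°
  d=(-0.9659,-0.2588)  start (2,3)  tX=0.7247 tY=2.3182  stride 1/|dx|=1.0353 1/|dy|=3.8637
    cross x-line → (1,3), t=0.7247
    cross x-line → (0,3), t=1.7600 (wall)
  → r_4 = 1.7600
beam 5: φ=90°, α=240°
  d=(-0.5000,-0.8660)  start (2,3)  tX=1.4000 tY=0.6928  stride 1/|dx|=2.0000 1/|dy|=1.1547
    cross y-line → (2,2), t=0.6928
    cross x-line → (1,2), t=1.4000 (wall)
  → r_5 = 1.4000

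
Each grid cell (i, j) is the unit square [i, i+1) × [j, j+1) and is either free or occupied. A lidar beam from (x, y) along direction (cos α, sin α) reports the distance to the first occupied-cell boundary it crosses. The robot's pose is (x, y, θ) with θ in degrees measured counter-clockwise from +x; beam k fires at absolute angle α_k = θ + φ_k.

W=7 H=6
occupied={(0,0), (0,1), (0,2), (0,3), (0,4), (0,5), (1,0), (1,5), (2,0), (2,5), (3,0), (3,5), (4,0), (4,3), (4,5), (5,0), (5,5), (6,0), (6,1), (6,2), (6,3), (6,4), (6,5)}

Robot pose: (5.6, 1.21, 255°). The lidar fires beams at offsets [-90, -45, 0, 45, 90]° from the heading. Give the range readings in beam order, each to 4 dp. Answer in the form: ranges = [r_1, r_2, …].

ranges = [4.7623, 0.4200, 0.2174, 0.2425, 0.4141]

beam 1: φ=-90°, α=165°
  dir = (cos 165°, sin 165°) = (-0.9659, 0.2588); from cell (5,1)
  next x-line at t=0.6212, next y-line at t=3.0523; Δt_x=1.0353, Δt_y=3.8637
    x: enter (4,1) at t=0.6212
    x: enter (3,1) at t=1.6564
    x: enter (2,1) at t=2.6917
    y: enter (2,2) at t=3.0523
    x: enter (1,2) at t=3.7270
    x: enter (0,2) at t=4.7623 ← occupied
  → r_1 = 4.7623
beam 2: φ=-45°, α=210°
  dir = (cos 210°, sin 210°) = (-0.8660, -0.5000); from cell (5,1)
  next x-line at t=0.6928, next y-line at t=0.4200; Δt_x=1.1547, Δt_y=2.0000
    y: enter (5,0) at t=0.4200 ← occupied
  → r_2 = 0.4200
beam 3: φ=0°, α=255°
  dir = (cos 255°, sin 255°) = (-0.2588, -0.9659); from cell (5,1)
  next x-line at t=2.3182, next y-line at t=0.2174; Δt_x=3.8637, Δt_y=1.0353
    y: enter (5,0) at t=0.2174 ← occupied
  → r_3 = 0.2174
beam 4: φ=45°, α=300°
  dir = (cos 300°, sin 300°) = (0.5000, -0.8660); from cell (5,1)
  next x-line at t=0.8000, next y-line at t=0.2425; Δt_x=2.0000, Δt_y=1.1547
    y: enter (5,0) at t=0.2425 ← occupied
  → r_4 = 0.2425
beam 5: φ=90°, α=345°
  dir = (cos 345°, sin 345°) = (0.9659, -0.2588); from cell (5,1)
  next x-line at t=0.4141, next y-line at t=0.8114; Δt_x=1.0353, Δt_y=3.8637
    x: enter (6,1) at t=0.4141 ← occupied
  → r_5 = 0.4141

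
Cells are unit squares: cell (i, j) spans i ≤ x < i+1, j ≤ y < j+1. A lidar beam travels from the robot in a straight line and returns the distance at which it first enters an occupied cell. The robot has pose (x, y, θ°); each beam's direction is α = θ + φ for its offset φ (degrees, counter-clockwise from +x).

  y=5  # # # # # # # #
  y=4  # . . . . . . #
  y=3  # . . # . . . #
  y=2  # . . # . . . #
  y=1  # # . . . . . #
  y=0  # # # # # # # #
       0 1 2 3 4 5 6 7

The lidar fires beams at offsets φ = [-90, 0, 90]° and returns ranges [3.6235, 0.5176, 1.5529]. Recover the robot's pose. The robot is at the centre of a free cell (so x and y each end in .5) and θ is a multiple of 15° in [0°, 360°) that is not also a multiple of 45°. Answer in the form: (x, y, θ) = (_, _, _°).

(x, y, θ) = (3.5, 1.5, 105°)

The pose lattice has 21·16 = 336 candidates. Test each by forward raycasting.
  (6.5, 1.5, 75°): beam 1 = 0.5176 ≠ 3.6235 ✗
  (5.5, 4.5, 150°): beam 1 = 0.5774 ≠ 3.6235 ✗
  (5.5, 3.5, 75°): beam 1 = 1.5529 ≠ 3.6235 ✗
  …
  (3.5, 1.5, 105°): r_1=3.6235, r_2=0.5176, r_3=1.5529 — all match ✓
Unique over the lattice → pose = (3.5, 1.5, 105°).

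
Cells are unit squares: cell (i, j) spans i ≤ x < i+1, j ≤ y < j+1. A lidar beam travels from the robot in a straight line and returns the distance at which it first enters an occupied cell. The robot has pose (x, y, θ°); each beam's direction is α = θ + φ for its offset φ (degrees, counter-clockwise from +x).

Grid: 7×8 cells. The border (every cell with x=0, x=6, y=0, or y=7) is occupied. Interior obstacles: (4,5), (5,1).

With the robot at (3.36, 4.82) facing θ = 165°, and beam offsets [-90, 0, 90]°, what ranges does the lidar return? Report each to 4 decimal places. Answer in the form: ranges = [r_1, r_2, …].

ranges = [2.2569, 2.4433, 3.9548]

beam 1: φ=-90°, α=75°
  d=(0.2588,0.9659)  start (3,4)  tX=2.4728 tY=0.1863  stride 1/|dx|=3.8637 1/|dy|=1.0353
    cross y-line → (3,5), t=0.1863
    cross y-line → (3,6), t=1.2216
    cross y-line → (3,7), t=2.2569 (wall)
  → r_1 = 2.2569
beam 2: φ=0°, α=165°
  d=(-0.9659,0.2588)  start (3,4)  tX=0.3727 tY=0.6955  stride 1/|dx|=1.0353 1/|dy|=3.8637
    cross x-line → (2,4), t=0.3727
    cross y-line → (2,5), t=0.6955
    cross x-line → (1,5), t=1.4080
    cross x-line → (0,5), t=2.4433 (wall)
  → r_2 = 2.4433
beam 3: φ=90°, α=255°
  d=(-0.2588,-0.9659)  start (3,4)  tX=1.3909 tY=0.8489  stride 1/|dx|=3.8637 1/|dy|=1.0353
    cross y-line → (3,3), t=0.8489
    cross x-line → (2,3), t=1.3909
    cross y-line → (2,2), t=1.8842
    cross y-line → (2,1), t=2.9195
    cross y-line → (2,0), t=3.9548 (wall)
  → r_3 = 3.9548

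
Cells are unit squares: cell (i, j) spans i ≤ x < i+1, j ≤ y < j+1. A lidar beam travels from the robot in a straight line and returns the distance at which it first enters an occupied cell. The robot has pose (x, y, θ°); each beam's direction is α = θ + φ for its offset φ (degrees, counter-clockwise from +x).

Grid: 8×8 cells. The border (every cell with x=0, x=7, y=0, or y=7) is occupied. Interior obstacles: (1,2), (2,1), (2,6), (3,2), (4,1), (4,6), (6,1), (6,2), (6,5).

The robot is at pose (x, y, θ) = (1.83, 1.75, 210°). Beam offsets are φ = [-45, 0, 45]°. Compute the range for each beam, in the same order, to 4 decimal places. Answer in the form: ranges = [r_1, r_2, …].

beam 1: φ=-45°, α=165°
  d=(-0.9659,0.2588)  start (1,1)  tX=0.8593 tY=0.9659  stride 1/|dx|=1.0353 1/|dy|=3.8637
    cross x-line → (0,1), t=0.8593 (wall)
  → r_1 = 0.8593
beam 2: φ=0°, α=210°
  d=(-0.8660,-0.5000)  start (1,1)  tX=0.9584 tY=1.5000  stride 1/|dx|=1.1547 1/|dy|=2.0000
    cross x-line → (0,1), t=0.9584 (wall)
  → r_2 = 0.9584
beam 3: φ=45°, α=255°
  d=(-0.2588,-0.9659)  start (1,1)  tX=3.2069 tY=0.7765  stride 1/|dx|=3.8637 1/|dy|=1.0353
    cross y-line → (1,0), t=0.7765 (wall)
  → r_3 = 0.7765

ranges = [0.8593, 0.9584, 0.7765]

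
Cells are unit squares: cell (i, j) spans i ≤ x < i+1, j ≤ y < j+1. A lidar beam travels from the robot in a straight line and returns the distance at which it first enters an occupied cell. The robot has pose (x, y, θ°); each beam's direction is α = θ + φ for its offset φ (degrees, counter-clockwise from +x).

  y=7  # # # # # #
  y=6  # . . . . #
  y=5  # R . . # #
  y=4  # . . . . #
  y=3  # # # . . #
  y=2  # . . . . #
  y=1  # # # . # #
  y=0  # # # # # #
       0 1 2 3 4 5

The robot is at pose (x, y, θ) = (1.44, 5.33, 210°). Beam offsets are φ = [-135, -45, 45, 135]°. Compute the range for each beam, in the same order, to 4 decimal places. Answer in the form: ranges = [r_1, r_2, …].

beam 1: φ=-135°, α=75°
  cosα=0.2588 sinα=0.9659 | (1,5) | tMaxX 2.1637 tMaxY 0.6936 | tΔX 3.8637 tΔY 1.0353
    t=0.6936 [y] (1,6)
    t=1.7289 [y] (1,7) — stop
  → r_1 = 1.7289
beam 2: φ=-45°, α=165°
  cosα=-0.9659 sinα=0.2588 | (1,5) | tMaxX 0.4555 tMaxY 2.5887 | tΔX 1.0353 tΔY 3.8637
    t=0.4555 [x] (0,5) — stop
  → r_2 = 0.4555
beam 3: φ=45°, α=255°
  cosα=-0.2588 sinα=-0.9659 | (1,5) | tMaxX 1.7000 tMaxY 0.3416 | tΔX 3.8637 tΔY 1.0353
    t=0.3416 [y] (1,4)
    t=1.3769 [y] (1,3) — stop
  → r_3 = 1.3769
beam 4: φ=135°, α=345°
  cosα=0.9659 sinα=-0.2588 | (1,5) | tMaxX 0.5798 tMaxY 1.2750 | tΔX 1.0353 tΔY 3.8637
    t=0.5798 [x] (2,5)
    t=1.2750 [y] (2,4)
    t=1.6150 [x] (3,4)
    t=2.6503 [x] (4,4)
    t=3.6856 [x] (5,4) — stop
  → r_4 = 3.6856

ranges = [1.7289, 0.4555, 1.3769, 3.6856]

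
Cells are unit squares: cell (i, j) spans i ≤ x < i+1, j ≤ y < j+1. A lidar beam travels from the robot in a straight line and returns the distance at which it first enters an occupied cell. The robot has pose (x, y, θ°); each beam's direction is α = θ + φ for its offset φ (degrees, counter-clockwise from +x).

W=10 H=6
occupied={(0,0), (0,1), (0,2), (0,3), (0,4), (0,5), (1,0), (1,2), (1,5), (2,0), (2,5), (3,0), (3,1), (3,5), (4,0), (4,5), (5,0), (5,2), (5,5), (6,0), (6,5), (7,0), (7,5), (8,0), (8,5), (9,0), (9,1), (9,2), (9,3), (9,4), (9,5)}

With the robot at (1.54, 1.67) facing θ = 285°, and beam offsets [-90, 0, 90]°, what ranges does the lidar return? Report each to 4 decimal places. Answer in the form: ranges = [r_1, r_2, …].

beam 1: φ=-90°, α=195°
  d=(-0.9659,-0.2588)  start (1,1)  tX=0.5590 tY=2.5887  stride 1/|dx|=1.0353 1/|dy|=3.8637
    cross x-line → (0,1), t=0.5590 (wall)
  → r_1 = 0.5590
beam 2: φ=0°, α=285°
  d=(0.2588,-0.9659)  start (1,1)  tX=1.7773 tY=0.6936  stride 1/|dx|=3.8637 1/|dy|=1.0353
    cross y-line → (1,0), t=0.6936 (wall)
  → r_2 = 0.6936
beam 3: φ=90°, α=15°
  d=(0.9659,0.2588)  start (1,1)  tX=0.4762 tY=1.2750  stride 1/|dx|=1.0353 1/|dy|=3.8637
    cross x-line → (2,1), t=0.4762
    cross y-line → (2,2), t=1.2750
    cross x-line → (3,2), t=1.5115
    cross x-line → (4,2), t=2.5468
    cross x-line → (5,2), t=3.5821 (wall)
  → r_3 = 3.5821

ranges = [0.5590, 0.6936, 3.5821]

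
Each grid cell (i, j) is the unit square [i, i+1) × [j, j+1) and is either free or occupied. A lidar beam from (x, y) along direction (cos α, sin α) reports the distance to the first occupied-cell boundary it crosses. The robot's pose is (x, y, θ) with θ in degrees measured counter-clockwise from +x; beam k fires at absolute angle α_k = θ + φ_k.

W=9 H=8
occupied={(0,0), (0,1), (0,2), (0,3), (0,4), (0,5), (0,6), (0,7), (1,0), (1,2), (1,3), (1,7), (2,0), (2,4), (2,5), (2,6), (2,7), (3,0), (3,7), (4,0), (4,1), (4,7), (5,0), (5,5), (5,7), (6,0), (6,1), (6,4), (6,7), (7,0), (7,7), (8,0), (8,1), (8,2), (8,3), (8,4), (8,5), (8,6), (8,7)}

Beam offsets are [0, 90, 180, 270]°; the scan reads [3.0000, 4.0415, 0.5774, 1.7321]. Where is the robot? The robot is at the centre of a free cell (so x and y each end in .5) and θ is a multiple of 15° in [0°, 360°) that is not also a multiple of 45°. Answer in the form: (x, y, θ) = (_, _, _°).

(x, y, θ) = (6.5, 2.5, 60°)

The pose lattice has 33·16 = 528 candidates. Test each by forward raycasting.
  (3.5, 3.5, 255°): beam 1 = 2.5882 ≠ 3.0000 ✗
  (7.5, 1.5, 105°): beam 1 = 2.5882 ≠ 3.0000 ✗
  (3.5, 6.5, 330°): beam 1 = 1.7321 ≠ 3.0000 ✗
  …
  (6.5, 2.5, 60°): r_1=3.0000, r_2=4.0415, r_3=0.5774, r_4=1.7321 — all match ✓
Unique over the lattice → pose = (6.5, 2.5, 60°).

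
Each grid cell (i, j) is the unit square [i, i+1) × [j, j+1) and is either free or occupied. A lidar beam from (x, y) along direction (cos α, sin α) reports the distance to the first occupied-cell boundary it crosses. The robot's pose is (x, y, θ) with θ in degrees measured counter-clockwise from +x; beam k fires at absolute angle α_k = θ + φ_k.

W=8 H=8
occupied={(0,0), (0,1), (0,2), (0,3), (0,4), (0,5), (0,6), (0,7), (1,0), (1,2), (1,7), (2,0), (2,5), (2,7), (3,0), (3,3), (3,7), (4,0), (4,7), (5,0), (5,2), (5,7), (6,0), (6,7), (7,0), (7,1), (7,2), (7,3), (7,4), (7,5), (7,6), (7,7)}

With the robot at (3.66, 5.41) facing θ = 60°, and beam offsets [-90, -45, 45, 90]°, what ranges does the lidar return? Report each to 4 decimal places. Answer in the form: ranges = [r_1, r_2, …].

beam 1: φ=-90°, α=330°
  cosα=0.8660 sinα=-0.5000 | (3,5) | tMaxX 0.3926 tMaxY 0.8200 | tΔX 1.1547 tΔY 2.0000
    t=0.3926 [x] (4,5)
    t=0.8200 [y] (4,4)
    t=1.5473 [x] (5,4)
    t=2.7020 [x] (6,4)
    t=2.8200 [y] (6,3)
    t=3.8567 [x] (7,3) — stop
  → r_1 = 3.8567
beam 2: φ=-45°, α=15°
  cosα=0.9659 sinα=0.2588 | (3,5) | tMaxX 0.3520 tMaxY 2.2796 | tΔX 1.0353 tΔY 3.8637
    t=0.3520 [x] (4,5)
    t=1.3873 [x] (5,5)
    t=2.2796 [y] (5,6)
    t=2.4225 [x] (6,6)
    t=3.4578 [x] (7,6) — stop
  → r_2 = 3.4578
beam 3: φ=45°, α=105°
  cosα=-0.2588 sinα=0.9659 | (3,5) | tMaxX 2.5500 tMaxY 0.6108 | tΔX 3.8637 tΔY 1.0353
    t=0.6108 [y] (3,6)
    t=1.6461 [y] (3,7) — stop
  → r_3 = 1.6461
beam 4: φ=90°, α=150°
  cosα=-0.8660 sinα=0.5000 | (3,5) | tMaxX 0.7621 tMaxY 1.1800 | tΔX 1.1547 tΔY 2.0000
    t=0.7621 [x] (2,5) — stop
  → r_4 = 0.7621

ranges = [3.8567, 3.4578, 1.6461, 0.7621]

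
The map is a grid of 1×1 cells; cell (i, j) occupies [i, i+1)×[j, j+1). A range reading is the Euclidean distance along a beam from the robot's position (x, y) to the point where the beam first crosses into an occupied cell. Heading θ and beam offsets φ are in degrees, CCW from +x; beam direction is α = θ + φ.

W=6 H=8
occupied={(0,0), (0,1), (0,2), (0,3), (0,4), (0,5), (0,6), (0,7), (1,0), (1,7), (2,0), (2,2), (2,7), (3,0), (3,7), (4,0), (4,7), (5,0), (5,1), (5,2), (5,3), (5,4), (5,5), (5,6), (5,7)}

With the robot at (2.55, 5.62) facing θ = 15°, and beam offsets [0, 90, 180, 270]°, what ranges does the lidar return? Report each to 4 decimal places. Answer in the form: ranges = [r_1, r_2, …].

beam 1: φ=0°, α=15°
  d=(0.9659,0.2588)  start (2,5)  tX=0.4659 tY=1.4682  stride 1/|dx|=1.0353 1/|dy|=3.8637
    cross x-line → (3,5), t=0.4659
    cross y-line → (3,6), t=1.4682
    cross x-line → (4,6), t=1.5012
    cross x-line → (5,6), t=2.5364 (wall)
  → r_1 = 2.5364
beam 2: φ=90°, α=105°
  d=(-0.2588,0.9659)  start (2,5)  tX=2.1250 tY=0.3934  stride 1/|dx|=3.8637 1/|dy|=1.0353
    cross y-line → (2,6), t=0.3934
    cross y-line → (2,7), t=1.4287 (wall)
  → r_2 = 1.4287
beam 3: φ=180°, α=195°
  d=(-0.9659,-0.2588)  start (2,5)  tX=0.5694 tY=2.3955  stride 1/|dx|=1.0353 1/|dy|=3.8637
    cross x-line → (1,5), t=0.5694
    cross x-line → (0,5), t=1.6047 (wall)
  → r_3 = 1.6047
beam 4: φ=270°, α=285°
  d=(0.2588,-0.9659)  start (2,5)  tX=1.7387 tY=0.6419  stride 1/|dx|=3.8637 1/|dy|=1.0353
    cross y-line → (2,4), t=0.6419
    cross y-line → (2,3), t=1.6771
    cross x-line → (3,3), t=1.7387
    cross y-line → (3,2), t=2.7124
    cross y-line → (3,1), t=3.7477
    cross y-line → (3,0), t=4.7830 (wall)
  → r_4 = 4.7830

ranges = [2.5364, 1.4287, 1.6047, 4.7830]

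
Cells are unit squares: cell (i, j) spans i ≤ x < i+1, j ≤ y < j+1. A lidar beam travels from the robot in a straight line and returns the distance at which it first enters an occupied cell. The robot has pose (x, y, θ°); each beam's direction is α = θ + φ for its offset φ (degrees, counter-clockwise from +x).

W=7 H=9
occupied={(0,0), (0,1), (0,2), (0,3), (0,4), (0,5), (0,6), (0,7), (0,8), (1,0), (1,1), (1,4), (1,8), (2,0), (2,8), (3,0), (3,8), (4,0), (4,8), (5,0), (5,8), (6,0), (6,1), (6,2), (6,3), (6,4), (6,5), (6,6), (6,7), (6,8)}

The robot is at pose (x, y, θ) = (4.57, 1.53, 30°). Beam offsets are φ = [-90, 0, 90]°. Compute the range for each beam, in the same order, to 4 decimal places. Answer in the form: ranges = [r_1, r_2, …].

beam 1: φ=-90°, α=300°
  dir = (cos 300°, sin 300°) = (0.5000, -0.8660); from cell (4,1)
  next x-line at t=0.8600, next y-line at t=0.6120; Δt_x=2.0000, Δt_y=1.1547
    y: enter (4,0) at t=0.6120 ← occupied
  → r_1 = 0.6120
beam 2: φ=0°, α=30°
  dir = (cos 30°, sin 30°) = (0.8660, 0.5000); from cell (4,1)
  next x-line at t=0.4965, next y-line at t=0.9400; Δt_x=1.1547, Δt_y=2.0000
    x: enter (5,1) at t=0.4965
    y: enter (5,2) at t=0.9400
    x: enter (6,2) at t=1.6512 ← occupied
  → r_2 = 1.6512
beam 3: φ=90°, α=120°
  dir = (cos 120°, sin 120°) = (-0.5000, 0.8660); from cell (4,1)
  next x-line at t=1.1400, next y-line at t=0.5427; Δt_x=2.0000, Δt_y=1.1547
    y: enter (4,2) at t=0.5427
    x: enter (3,2) at t=1.1400
    y: enter (3,3) at t=1.6974
    y: enter (3,4) at t=2.8521
    x: enter (2,4) at t=3.1400
    y: enter (2,5) at t=4.0068
    x: enter (1,5) at t=5.1400
    y: enter (1,6) at t=5.1615
    y: enter (1,7) at t=6.3162
    x: enter (0,7) at t=7.1400 ← occupied
  → r_3 = 7.1400

ranges = [0.6120, 1.6512, 7.1400]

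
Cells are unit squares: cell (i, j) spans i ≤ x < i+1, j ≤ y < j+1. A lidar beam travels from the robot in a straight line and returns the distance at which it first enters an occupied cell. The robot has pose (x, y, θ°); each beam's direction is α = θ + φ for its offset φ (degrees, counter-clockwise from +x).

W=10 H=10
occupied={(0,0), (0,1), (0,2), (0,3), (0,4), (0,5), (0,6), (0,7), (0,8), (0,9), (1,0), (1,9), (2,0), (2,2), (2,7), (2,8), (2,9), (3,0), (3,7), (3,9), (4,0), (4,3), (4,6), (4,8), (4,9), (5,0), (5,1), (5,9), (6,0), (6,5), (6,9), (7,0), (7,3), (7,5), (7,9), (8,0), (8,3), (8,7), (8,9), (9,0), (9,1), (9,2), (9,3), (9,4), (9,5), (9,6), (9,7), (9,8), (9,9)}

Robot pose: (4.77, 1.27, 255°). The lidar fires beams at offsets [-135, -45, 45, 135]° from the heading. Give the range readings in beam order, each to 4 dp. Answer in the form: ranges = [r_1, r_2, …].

ranges = [7.5400, 0.5400, 0.3118, 0.2656]

beam 1: φ=-135°, α=120°
  cosα=-0.5000 sinα=0.8660 | (4,1) | tMaxX 1.5400 tMaxY 0.8429 | tΔX 2.0000 tΔY 1.1547
    t=0.8429 [y] (4,2)
    t=1.5400 [x] (3,2)
    t=1.9976 [y] (3,3)
    t=3.1523 [y] (3,4)
    t=3.5400 [x] (2,4)
    t=4.3070 [y] (2,5)
    t=5.4617 [y] (2,6)
    t=5.5400 [x] (1,6)
    t=6.6164 [y] (1,7)
    t=7.5400 [x] (0,7) — stop
  → r_1 = 7.5400
beam 2: φ=-45°, α=210°
  cosα=-0.8660 sinα=-0.5000 | (4,1) | tMaxX 0.8891 tMaxY 0.5400 | tΔX 1.1547 tΔY 2.0000
    t=0.5400 [y] (4,0) — stop
  → r_2 = 0.5400
beam 3: φ=45°, α=300°
  cosα=0.5000 sinα=-0.8660 | (4,1) | tMaxX 0.4600 tMaxY 0.3118 | tΔX 2.0000 tΔY 1.1547
    t=0.3118 [y] (4,0) — stop
  → r_3 = 0.3118
beam 4: φ=135°, α=30°
  cosα=0.8660 sinα=0.5000 | (4,1) | tMaxX 0.2656 tMaxY 1.4600 | tΔX 1.1547 tΔY 2.0000
    t=0.2656 [x] (5,1) — stop
  → r_4 = 0.2656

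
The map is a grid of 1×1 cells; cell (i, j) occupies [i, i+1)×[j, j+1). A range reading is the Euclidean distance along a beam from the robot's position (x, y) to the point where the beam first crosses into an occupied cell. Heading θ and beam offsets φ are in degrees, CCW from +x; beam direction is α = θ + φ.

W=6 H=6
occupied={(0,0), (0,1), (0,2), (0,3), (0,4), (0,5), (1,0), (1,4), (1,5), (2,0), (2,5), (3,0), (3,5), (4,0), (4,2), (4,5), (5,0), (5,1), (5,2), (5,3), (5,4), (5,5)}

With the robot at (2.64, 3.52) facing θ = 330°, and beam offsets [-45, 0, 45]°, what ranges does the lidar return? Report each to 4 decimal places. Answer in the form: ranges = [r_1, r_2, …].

ranges = [2.6089, 1.5704, 2.4433]

beam 1: φ=-45°, α=285°
  d=(0.2588,-0.9659)  start (2,3)  tX=1.3909 tY=0.5383  stride 1/|dx|=3.8637 1/|dy|=1.0353
    cross y-line → (2,2), t=0.5383
    cross x-line → (3,2), t=1.3909
    cross y-line → (3,1), t=1.5736
    cross y-line → (3,0), t=2.6089 (wall)
  → r_1 = 2.6089
beam 2: φ=0°, α=330°
  d=(0.8660,-0.5000)  start (2,3)  tX=0.4157 tY=1.0400  stride 1/|dx|=1.1547 1/|dy|=2.0000
    cross x-line → (3,3), t=0.4157
    cross y-line → (3,2), t=1.0400
    cross x-line → (4,2), t=1.5704 (wall)
  → r_2 = 1.5704
beam 3: φ=45°, α=15°
  d=(0.9659,0.2588)  start (2,3)  tX=0.3727 tY=1.8546  stride 1/|dx|=1.0353 1/|dy|=3.8637
    cross x-line → (3,3), t=0.3727
    cross x-line → (4,3), t=1.4080
    cross y-line → (4,4), t=1.8546
    cross x-line → (5,4), t=2.4433 (wall)
  → r_3 = 2.4433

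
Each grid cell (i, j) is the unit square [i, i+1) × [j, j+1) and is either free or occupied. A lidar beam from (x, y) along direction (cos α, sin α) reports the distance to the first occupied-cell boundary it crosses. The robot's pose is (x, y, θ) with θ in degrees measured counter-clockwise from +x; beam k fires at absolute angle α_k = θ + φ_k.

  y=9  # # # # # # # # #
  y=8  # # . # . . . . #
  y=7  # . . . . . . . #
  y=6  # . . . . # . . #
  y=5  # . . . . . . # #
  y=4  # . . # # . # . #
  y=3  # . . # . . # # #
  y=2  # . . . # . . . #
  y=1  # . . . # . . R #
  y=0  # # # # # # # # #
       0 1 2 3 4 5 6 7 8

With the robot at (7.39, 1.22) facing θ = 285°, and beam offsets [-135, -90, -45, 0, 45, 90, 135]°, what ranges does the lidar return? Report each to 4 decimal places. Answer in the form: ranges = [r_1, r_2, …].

beam 1: φ=-135°, α=150°
  d=(-0.8660,0.5000)  start (7,1)  tX=0.4503 tY=1.5600  stride 1/|dx|=1.1547 1/|dy|=2.0000
    cross x-line → (6,1), t=0.4503
    cross y-line → (6,2), t=1.5600
    cross x-line → (5,2), t=1.6050
    cross x-line → (4,2), t=2.7597 (wall)
  → r_1 = 2.7597
beam 2: φ=-90°, α=195°
  d=(-0.9659,-0.2588)  start (7,1)  tX=0.4038 tY=0.8500  stride 1/|dx|=1.0353 1/|dy|=3.8637
    cross x-line → (6,1), t=0.4038
    cross y-line → (6,0), t=0.8500 (wall)
  → r_2 = 0.8500
beam 3: φ=-45°, α=240°
  d=(-0.5000,-0.8660)  start (7,1)  tX=0.7800 tY=0.2540  stride 1/|dx|=2.0000 1/|dy|=1.1547
    cross y-line → (7,0), t=0.2540 (wall)
  → r_3 = 0.2540
beam 4: φ=0°, α=285°
  d=(0.2588,-0.9659)  start (7,1)  tX=2.3569 tY=0.2278  stride 1/|dx|=3.8637 1/|dy|=1.0353
    cross y-line → (7,0), t=0.2278 (wall)
  → r_4 = 0.2278
beam 5: φ=45°, α=330°
  d=(0.8660,-0.5000)  start (7,1)  tX=0.7044 tY=0.4400  stride 1/|dx|=1.1547 1/|dy|=2.0000
    cross y-line → (7,0), t=0.4400 (wall)
  → r_5 = 0.4400
beam 6: φ=90°, α=15°
  d=(0.9659,0.2588)  start (7,1)  tX=0.6315 tY=3.0137  stride 1/|dx|=1.0353 1/|dy|=3.8637
    cross x-line → (8,1), t=0.6315 (wall)
  → r_6 = 0.6315
beam 7: φ=135°, α=60°
  d=(0.5000,0.8660)  start (7,1)  tX=1.2200 tY=0.9007  stride 1/|dx|=2.0000 1/|dy|=1.1547
    cross y-line → (7,2), t=0.9007
    cross x-line → (8,2), t=1.2200 (wall)
  → r_7 = 1.2200

ranges = [2.7597, 0.8500, 0.2540, 0.2278, 0.4400, 0.6315, 1.2200]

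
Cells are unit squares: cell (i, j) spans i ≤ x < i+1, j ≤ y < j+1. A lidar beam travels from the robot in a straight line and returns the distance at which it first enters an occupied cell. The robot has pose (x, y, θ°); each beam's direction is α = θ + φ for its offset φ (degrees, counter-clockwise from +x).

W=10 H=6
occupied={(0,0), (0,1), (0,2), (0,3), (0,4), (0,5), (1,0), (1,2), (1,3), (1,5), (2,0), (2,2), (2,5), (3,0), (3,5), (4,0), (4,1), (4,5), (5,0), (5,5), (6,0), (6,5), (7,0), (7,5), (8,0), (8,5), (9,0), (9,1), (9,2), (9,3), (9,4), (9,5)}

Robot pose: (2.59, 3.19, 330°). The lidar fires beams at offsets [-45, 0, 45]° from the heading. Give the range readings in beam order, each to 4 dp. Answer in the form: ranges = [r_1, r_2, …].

beam 1: φ=-45°, α=285°
  direction (0.2588, -0.9659); cell (2,3); t to first gridline: x 1.5841, y 0.1967 (then +3.8637 / +1.0353)
    (2,2) via y @ 0.1967  # hit
  → r_1 = 0.1967
beam 2: φ=0°, α=330°
  direction (0.8660, -0.5000); cell (2,3); t to first gridline: x 0.4734, y 0.3800 (then +1.1547 / +2.0000)
    (2,2) via y @ 0.3800  # hit
  → r_2 = 0.3800
beam 3: φ=45°, α=15°
  direction (0.9659, 0.2588); cell (2,3); t to first gridline: x 0.4245, y 3.1296 (then +1.0353 / +3.8637)
    (3,3) via x @ 0.4245
    (4,3) via x @ 1.4597
    (5,3) via x @ 2.4950
    (5,4) via y @ 3.1296
    (6,4) via x @ 3.5303
    (7,4) via x @ 4.5656
    (8,4) via x @ 5.6008
    (9,4) via x @ 6.6361  # hit
  → r_3 = 6.6361

ranges = [0.1967, 0.3800, 6.6361]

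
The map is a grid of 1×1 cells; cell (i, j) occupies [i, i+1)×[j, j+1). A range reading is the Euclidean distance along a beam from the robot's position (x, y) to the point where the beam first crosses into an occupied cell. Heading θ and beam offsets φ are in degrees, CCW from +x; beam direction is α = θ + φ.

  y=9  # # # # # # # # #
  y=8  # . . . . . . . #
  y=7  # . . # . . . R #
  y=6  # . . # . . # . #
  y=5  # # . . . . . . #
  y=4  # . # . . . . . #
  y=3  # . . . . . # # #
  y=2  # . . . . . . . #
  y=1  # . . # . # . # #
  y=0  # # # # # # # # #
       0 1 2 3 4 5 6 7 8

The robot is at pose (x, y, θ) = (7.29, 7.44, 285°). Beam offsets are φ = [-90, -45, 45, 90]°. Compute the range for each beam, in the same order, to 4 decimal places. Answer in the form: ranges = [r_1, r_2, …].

beam 1: φ=-90°, α=195°
  cosα=-0.9659 sinα=-0.2588 | (7,7) | tMaxX 0.3002 tMaxY 1.7000 | tΔX 1.0353 tΔY 3.8637
    t=0.3002 [x] (6,7)
    t=1.3355 [x] (5,7)
    t=1.7000 [y] (5,6)
    t=2.3708 [x] (4,6)
    t=3.4061 [x] (3,6) — stop
  → r_1 = 3.4061
beam 2: φ=-45°, α=240°
  cosα=-0.5000 sinα=-0.8660 | (7,7) | tMaxX 0.5800 tMaxY 0.5081 | tΔX 2.0000 tΔY 1.1547
    t=0.5081 [y] (7,6)
    t=0.5800 [x] (6,6) — stop
  → r_2 = 0.5800
beam 3: φ=45°, α=330°
  cosα=0.8660 sinα=-0.5000 | (7,7) | tMaxX 0.8198 tMaxY 0.8800 | tΔX 1.1547 tΔY 2.0000
    t=0.8198 [x] (8,7) — stop
  → r_3 = 0.8198
beam 4: φ=90°, α=15°
  cosα=0.9659 sinα=0.2588 | (7,7) | tMaxX 0.7350 tMaxY 2.1637 | tΔX 1.0353 tΔY 3.8637
    t=0.7350 [x] (8,7) — stop
  → r_4 = 0.7350

ranges = [3.4061, 0.5800, 0.8198, 0.7350]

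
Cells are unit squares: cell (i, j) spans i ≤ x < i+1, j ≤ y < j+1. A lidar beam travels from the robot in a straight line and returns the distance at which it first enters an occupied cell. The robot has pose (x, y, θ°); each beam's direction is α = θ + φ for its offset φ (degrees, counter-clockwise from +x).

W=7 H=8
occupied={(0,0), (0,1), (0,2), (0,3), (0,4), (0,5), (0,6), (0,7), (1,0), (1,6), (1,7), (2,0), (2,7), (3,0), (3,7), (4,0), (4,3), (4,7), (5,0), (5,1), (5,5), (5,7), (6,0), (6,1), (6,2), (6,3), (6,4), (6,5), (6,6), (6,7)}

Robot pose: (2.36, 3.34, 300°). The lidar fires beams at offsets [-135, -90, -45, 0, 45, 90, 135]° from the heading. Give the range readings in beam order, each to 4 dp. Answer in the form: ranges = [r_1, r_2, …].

ranges = [1.4080, 1.5704, 2.4225, 2.7020, 3.7684, 3.3200, 3.7891]

beam 1: φ=-135°, α=165°
  cosα=-0.9659 sinα=0.2588 | (2,3) | tMaxX 0.3727 tMaxY 2.5500 | tΔX 1.0353 tΔY 3.8637
    t=0.3727 [x] (1,3)
    t=1.4080 [x] (0,3) — stop
  → r_1 = 1.4080
beam 2: φ=-90°, α=210°
  cosα=-0.8660 sinα=-0.5000 | (2,3) | tMaxX 0.4157 tMaxY 0.6800 | tΔX 1.1547 tΔY 2.0000
    t=0.4157 [x] (1,3)
    t=0.6800 [y] (1,2)
    t=1.5704 [x] (0,2) — stop
  → r_2 = 1.5704
beam 3: φ=-45°, α=255°
  cosα=-0.2588 sinα=-0.9659 | (2,3) | tMaxX 1.3909 tMaxY 0.3520 | tΔX 3.8637 tΔY 1.0353
    t=0.3520 [y] (2,2)
    t=1.3873 [y] (2,1)
    t=1.3909 [x] (1,1)
    t=2.4225 [y] (1,0) — stop
  → r_3 = 2.4225
beam 4: φ=0°, α=300°
  cosα=0.5000 sinα=-0.8660 | (2,3) | tMaxX 1.2800 tMaxY 0.3926 | tΔX 2.0000 tΔY 1.1547
    t=0.3926 [y] (2,2)
    t=1.2800 [x] (3,2)
    t=1.5473 [y] (3,1)
    t=2.7020 [y] (3,0) — stop
  → r_4 = 2.7020
beam 5: φ=45°, α=345°
  cosα=0.9659 sinα=-0.2588 | (2,3) | tMaxX 0.6626 tMaxY 1.3137 | tΔX 1.0353 tΔY 3.8637
    t=0.6626 [x] (3,3)
    t=1.3137 [y] (3,2)
    t=1.6979 [x] (4,2)
    t=2.7331 [x] (5,2)
    t=3.7684 [x] (6,2) — stop
  → r_5 = 3.7684
beam 6: φ=90°, α=30°
  cosα=0.8660 sinα=0.5000 | (2,3) | tMaxX 0.7390 tMaxY 1.3200 | tΔX 1.1547 tΔY 2.0000
    t=0.7390 [x] (3,3)
    t=1.3200 [y] (3,4)
    t=1.8937 [x] (4,4)
    t=3.0484 [x] (5,4)
    t=3.3200 [y] (5,5) — stop
  → r_6 = 3.3200
beam 7: φ=135°, α=75°
  cosα=0.2588 sinα=0.9659 | (2,3) | tMaxX 2.4728 tMaxY 0.6833 | tΔX 3.8637 tΔY 1.0353
    t=0.6833 [y] (2,4)
    t=1.7186 [y] (2,5)
    t=2.4728 [x] (3,5)
    t=2.7538 [y] (3,6)
    t=3.7891 [y] (3,7) — stop
  → r_7 = 3.7891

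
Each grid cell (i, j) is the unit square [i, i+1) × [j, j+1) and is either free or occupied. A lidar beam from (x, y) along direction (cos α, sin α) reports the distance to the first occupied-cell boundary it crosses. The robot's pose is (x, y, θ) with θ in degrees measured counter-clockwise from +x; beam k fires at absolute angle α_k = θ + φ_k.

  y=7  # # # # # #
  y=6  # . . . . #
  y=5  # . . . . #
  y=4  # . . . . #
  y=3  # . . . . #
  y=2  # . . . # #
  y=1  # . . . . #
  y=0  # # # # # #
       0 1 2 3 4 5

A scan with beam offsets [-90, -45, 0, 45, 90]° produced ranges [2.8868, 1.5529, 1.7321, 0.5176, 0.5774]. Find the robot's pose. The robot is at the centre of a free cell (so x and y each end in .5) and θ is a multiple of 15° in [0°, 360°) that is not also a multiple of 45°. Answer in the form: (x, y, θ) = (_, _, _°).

Candidates: 23 free-cell centres × 16 headings = 368 poses. Raycast each; keep the one whose scan matches to 4 dp.
  (3.5, 3.5, 15°): beam 1 = 2.5882 ≠ 2.8868 ✗
  (1.5, 5.5, 255°): beam 1 = 0.5176 ≠ 2.8868 ✗
  (1.5, 4.5, 120°): beam 1 = 4.0415 ≠ 2.8868 ✗
  (1.5, 3.5, 15°): beam 1 = 2.5882 ≠ 2.8868 ✗
  …
  (3.5, 2.5, 300°): r_1=2.8868, r_2=1.5529, r_3=1.7321, r_4=0.5176, r_5=0.5774 — all match ✓
Only this pose fits every beam.

(x, y, θ) = (3.5, 2.5, 300°)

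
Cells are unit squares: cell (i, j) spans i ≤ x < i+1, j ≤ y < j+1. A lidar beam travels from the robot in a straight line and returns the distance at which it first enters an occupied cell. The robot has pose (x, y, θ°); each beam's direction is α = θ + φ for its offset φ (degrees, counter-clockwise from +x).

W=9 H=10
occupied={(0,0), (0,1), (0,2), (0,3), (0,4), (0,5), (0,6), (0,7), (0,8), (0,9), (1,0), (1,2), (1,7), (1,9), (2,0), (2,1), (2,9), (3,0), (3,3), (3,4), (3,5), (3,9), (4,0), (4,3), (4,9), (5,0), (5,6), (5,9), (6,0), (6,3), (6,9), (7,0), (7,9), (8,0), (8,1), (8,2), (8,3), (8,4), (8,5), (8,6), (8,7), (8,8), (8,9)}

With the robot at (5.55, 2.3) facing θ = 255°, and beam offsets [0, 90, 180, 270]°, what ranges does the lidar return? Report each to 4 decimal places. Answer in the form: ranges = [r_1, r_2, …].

beam 1: φ=0°, α=255°
  cosα=-0.2588 sinα=-0.9659 | (5,2) | tMaxX 2.1250 tMaxY 0.3106 | tΔX 3.8637 tΔY 1.0353
    t=0.3106 [y] (5,1)
    t=1.3459 [y] (5,0) — stop
  → r_1 = 1.3459
beam 2: φ=90°, α=345°
  cosα=0.9659 sinα=-0.2588 | (5,2) | tMaxX 0.4659 tMaxY 1.1591 | tΔX 1.0353 tΔY 3.8637
    t=0.4659 [x] (6,2)
    t=1.1591 [y] (6,1)
    t=1.5012 [x] (7,1)
    t=2.5364 [x] (8,1) — stop
  → r_2 = 2.5364
beam 3: φ=180°, α=75°
  cosα=0.2588 sinα=0.9659 | (5,2) | tMaxX 1.7387 tMaxY 0.7247 | tΔX 3.8637 tΔY 1.0353
    t=0.7247 [y] (5,3)
    t=1.7387 [x] (6,3) — stop
  → r_3 = 1.7387
beam 4: φ=270°, α=165°
  cosα=-0.9659 sinα=0.2588 | (5,2) | tMaxX 0.5694 tMaxY 2.7046 | tΔX 1.0353 tΔY 3.8637
    t=0.5694 [x] (4,2)
    t=1.6047 [x] (3,2)
    t=2.6400 [x] (2,2)
    t=2.7046 [y] (2,3)
    t=3.6752 [x] (1,3)
    t=4.7105 [x] (0,3) — stop
  → r_4 = 4.7105

ranges = [1.3459, 2.5364, 1.7387, 4.7105]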